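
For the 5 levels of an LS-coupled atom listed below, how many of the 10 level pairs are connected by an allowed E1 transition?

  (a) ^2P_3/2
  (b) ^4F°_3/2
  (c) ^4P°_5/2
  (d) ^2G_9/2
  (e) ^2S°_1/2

(a)–(b): forbidden (ΔS, ΔL).
(a)–(c): forbidden (ΔS).
(a)–(d): forbidden (parity, ΔL, ΔJ).
(a)–(e): allowed.
(b)–(c): forbidden (parity, ΔL).
(b)–(d): forbidden (ΔS, ΔJ).
(b)–(e): forbidden (parity, ΔS, ΔL).
(c)–(d): forbidden (ΔS, ΔL, ΔJ).
(c)–(e): forbidden (parity, ΔS, ΔJ).
(d)–(e): forbidden (ΔL, ΔJ).
Allowed pairs: 1 of 10.

1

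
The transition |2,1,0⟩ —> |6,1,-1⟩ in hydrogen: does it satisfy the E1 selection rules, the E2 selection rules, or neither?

Δl = 1 − 1 = +0; l_i + l_f = 2.
Δm_l = -1.
E1 (Δl = ±1, |Δm_l| ≤ 1): not satisfied.
E2 (Δl = 0,±2, l_i+l_f ≥ 2, |Δm_l| ≤ 2): satisfied.

E2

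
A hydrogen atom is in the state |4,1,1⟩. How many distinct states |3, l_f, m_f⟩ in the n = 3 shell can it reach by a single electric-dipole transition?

4

E1 requires Δl = ±1, so l_f ∈ {0, 2}; with 0 ≤ l_f ≤ n_f−1 = 2, the allowed l_f values are {0, 2}.
For l_f = 0: m_f ∈ {m_i−1, m_i, m_i+1} ∩ [−0, 0] = {0} → 1 state.
For l_f = 2: m_f ∈ {m_i−1, m_i, m_i+1} ∩ [−2, 2] = {0, 1, 2} → 3 states.
Total: 4.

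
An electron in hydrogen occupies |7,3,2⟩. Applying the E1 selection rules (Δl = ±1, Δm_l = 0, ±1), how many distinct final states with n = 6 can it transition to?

5

E1 requires Δl = ±1, so l_f ∈ {2, 4}; with 0 ≤ l_f ≤ n_f−1 = 5, the allowed l_f values are {2, 4}.
For l_f = 2: m_f ∈ {m_i−1, m_i, m_i+1} ∩ [−2, 2] = {1, 2} → 2 states.
For l_f = 4: m_f ∈ {m_i−1, m_i, m_i+1} ∩ [−4, 4] = {1, 2, 3} → 3 states.
Total: 5.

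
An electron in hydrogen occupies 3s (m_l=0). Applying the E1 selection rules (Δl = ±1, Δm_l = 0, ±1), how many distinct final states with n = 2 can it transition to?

E1 requires Δl = ±1, so l_f ∈ {-1, 1}; with 0 ≤ l_f ≤ n_f−1 = 1, the allowed l_f values are {1}.
For l_f = 1: m_f ∈ {m_i−1, m_i, m_i+1} ∩ [−1, 1] = {-1, 0, 1} → 3 states.
Total: 3.

3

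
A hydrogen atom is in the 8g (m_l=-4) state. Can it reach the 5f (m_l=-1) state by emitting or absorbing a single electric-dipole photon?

Initial l = 4, final l = 3, so Δl = -1. E1 requires Δl = ±1: passes.
m_l: -4 → -1 (Δm_l = +3). |Δm_l| ≤ 1 fails.
The transition is electric-dipole forbidden.

forbidden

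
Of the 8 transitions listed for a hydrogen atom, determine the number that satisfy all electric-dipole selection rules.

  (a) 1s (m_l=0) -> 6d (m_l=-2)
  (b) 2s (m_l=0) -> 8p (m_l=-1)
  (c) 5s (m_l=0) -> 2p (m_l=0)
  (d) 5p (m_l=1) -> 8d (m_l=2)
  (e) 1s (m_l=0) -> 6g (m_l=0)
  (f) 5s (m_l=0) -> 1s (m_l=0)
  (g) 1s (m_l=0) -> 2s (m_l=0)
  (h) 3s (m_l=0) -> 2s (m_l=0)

(a) forbidden — Δl = +2 (E1 requires Δl = ±1); Δm_l = -2 (E1 requires Δm_l = 0, ±1)
(b) allowed
(c) allowed
(d) allowed
(e) forbidden — Δl = +4 (E1 requires Δl = ±1)
(f) forbidden — Δl = +0 (E1 requires Δl = ±1)
(g) forbidden — Δl = +0 (E1 requires Δl = ±1)
(h) forbidden — Δl = +0 (E1 requires Δl = ±1)
Total allowed: 3 of 8.

3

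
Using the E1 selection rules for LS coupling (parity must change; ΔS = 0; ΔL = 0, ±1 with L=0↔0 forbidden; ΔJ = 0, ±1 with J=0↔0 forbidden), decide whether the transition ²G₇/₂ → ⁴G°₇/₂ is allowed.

Initial level: S=1/2, L=4, J=7/2, parity even. Final level: S=3/2, L=4, J=7/2, parity odd.
Parity must change: even → odd — ok.
ΔS = 0: S: 1/2 → 3/2 — fails.
ΔL = 0, ±1 (not L=0↔0): L: 4 → 4, ΔL = +0 — ok.
ΔJ = 0, ±1 (not J=0↔0): J: 7/2 → 7/2, ΔJ = +0 — ok.
Rule(s) violated: ΔS.

forbidden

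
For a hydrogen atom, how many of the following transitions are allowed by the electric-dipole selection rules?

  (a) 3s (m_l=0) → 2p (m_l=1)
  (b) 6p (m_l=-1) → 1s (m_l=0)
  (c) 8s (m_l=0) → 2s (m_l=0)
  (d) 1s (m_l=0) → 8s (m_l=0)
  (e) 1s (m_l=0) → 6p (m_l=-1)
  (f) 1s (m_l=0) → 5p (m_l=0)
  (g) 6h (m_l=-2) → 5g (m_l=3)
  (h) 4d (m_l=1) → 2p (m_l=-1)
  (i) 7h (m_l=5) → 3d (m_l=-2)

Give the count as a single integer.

4

(a) allowed
(b) allowed
(c) forbidden — Δl = +0 (E1 requires Δl = ±1)
(d) forbidden — Δl = +0 (E1 requires Δl = ±1)
(e) allowed
(f) allowed
(g) forbidden — Δm_l = +5 (E1 requires Δm_l = 0, ±1)
(h) forbidden — Δm_l = -2 (E1 requires Δm_l = 0, ±1)
(i) forbidden — Δl = -3 (E1 requires Δl = ±1); Δm_l = -7 (E1 requires Δm_l = 0, ±1)
Total allowed: 4 of 9.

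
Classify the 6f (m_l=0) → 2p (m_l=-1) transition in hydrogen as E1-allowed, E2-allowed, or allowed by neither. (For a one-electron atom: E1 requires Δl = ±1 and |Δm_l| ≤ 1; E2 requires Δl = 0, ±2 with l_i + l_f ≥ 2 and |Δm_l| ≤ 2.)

E2

Δl = 1 − 3 = -2; l_i + l_f = 4.
Δm_l = -1.
E1 (Δl = ±1, |Δm_l| ≤ 1): not satisfied.
E2 (Δl = 0,±2, l_i+l_f ≥ 2, |Δm_l| ≤ 2): satisfied.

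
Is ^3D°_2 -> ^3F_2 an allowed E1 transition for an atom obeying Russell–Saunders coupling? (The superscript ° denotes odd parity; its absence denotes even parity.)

Initial level: S=1, L=2, J=2, parity odd. Final level: S=1, L=3, J=2, parity even.
ΔJ = 0, ±1 (not J=0↔0): J: 2 → 2, ΔJ = +0 — ok.
ΔS = 0: S: 1 → 1 — ok.
ΔL = 0, ±1 (not L=0↔0): L: 2 → 3, ΔL = +1 — ok.
Parity must change: odd → even — ok.
All four E1 rules are satisfied.

allowed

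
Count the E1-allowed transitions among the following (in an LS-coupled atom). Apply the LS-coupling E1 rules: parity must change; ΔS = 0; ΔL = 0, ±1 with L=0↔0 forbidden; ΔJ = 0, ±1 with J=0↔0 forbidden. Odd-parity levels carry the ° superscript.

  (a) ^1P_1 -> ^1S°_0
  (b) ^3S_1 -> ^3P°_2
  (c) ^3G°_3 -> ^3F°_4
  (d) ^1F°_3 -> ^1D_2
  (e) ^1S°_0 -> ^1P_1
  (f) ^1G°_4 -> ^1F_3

5

(a) allowed
(b) allowed
(c) forbidden (parity fails)
(d) allowed
(e) allowed
(f) allowed
Total allowed: 5 of 6.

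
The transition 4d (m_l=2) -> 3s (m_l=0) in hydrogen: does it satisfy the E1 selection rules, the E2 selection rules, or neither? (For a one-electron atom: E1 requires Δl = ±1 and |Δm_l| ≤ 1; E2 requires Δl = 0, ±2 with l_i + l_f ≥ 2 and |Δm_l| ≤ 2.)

Δl = 0 − 2 = -2; l_i + l_f = 2.
Δm_l = -2.
E1 (Δl = ±1, |Δm_l| ≤ 1): not satisfied.
E2 (Δl = 0,±2, l_i+l_f ≥ 2, |Δm_l| ≤ 2): satisfied.

E2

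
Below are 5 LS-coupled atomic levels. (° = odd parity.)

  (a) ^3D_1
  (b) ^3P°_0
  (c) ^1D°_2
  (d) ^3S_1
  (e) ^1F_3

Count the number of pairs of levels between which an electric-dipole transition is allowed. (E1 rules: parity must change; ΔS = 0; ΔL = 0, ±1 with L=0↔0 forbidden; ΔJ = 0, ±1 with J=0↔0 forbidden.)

3

(a)–(b): allowed.
(a)–(c): forbidden (ΔS).
(a)–(d): forbidden (parity, ΔL).
(a)–(e): forbidden (parity, ΔS, ΔJ).
(b)–(c): forbidden (parity, ΔS, ΔJ).
(b)–(d): allowed.
(b)–(e): forbidden (ΔS, ΔL, ΔJ).
(c)–(d): forbidden (ΔS, ΔL).
(c)–(e): allowed.
(d)–(e): forbidden (parity, ΔS, ΔL, ΔJ).
Allowed pairs: 3 of 10.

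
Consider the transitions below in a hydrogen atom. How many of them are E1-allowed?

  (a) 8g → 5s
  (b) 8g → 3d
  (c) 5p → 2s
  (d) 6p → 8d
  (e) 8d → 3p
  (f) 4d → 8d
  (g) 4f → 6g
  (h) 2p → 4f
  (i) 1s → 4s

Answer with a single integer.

(a) forbidden — Δl = -4 (E1 requires Δl = ±1)
(b) forbidden — Δl = -2 (E1 requires Δl = ±1)
(c) allowed
(d) allowed
(e) allowed
(f) forbidden — Δl = +0 (E1 requires Δl = ±1)
(g) allowed
(h) forbidden — Δl = +2 (E1 requires Δl = ±1)
(i) forbidden — Δl = +0 (E1 requires Δl = ±1)
Total allowed: 4 of 9.

4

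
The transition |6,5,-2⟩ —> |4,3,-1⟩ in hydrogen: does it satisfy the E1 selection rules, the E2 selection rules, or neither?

Δl = 3 − 5 = -2; l_i + l_f = 8.
Δm_l = +1.
E1 (Δl = ±1, |Δm_l| ≤ 1): not satisfied.
E2 (Δl = 0,±2, l_i+l_f ≥ 2, |Δm_l| ≤ 2): satisfied.

E2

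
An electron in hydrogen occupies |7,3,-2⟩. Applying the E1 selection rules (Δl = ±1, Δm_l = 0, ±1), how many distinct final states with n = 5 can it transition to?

5

E1 requires Δl = ±1, so l_f ∈ {2, 4}; with 0 ≤ l_f ≤ n_f−1 = 4, the allowed l_f values are {2, 4}.
For l_f = 2: m_f ∈ {m_i−1, m_i, m_i+1} ∩ [−2, 2] = {-2, -1} → 2 states.
For l_f = 4: m_f ∈ {m_i−1, m_i, m_i+1} ∩ [−4, 4] = {-3, -2, -1} → 3 states.
Total: 5.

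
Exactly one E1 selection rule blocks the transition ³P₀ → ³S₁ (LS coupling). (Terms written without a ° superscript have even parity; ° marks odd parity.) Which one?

Reading off the term symbols: S 1→1, L 1→0, J 0→1, parity even→even.
Parity must change: even → even — fails.
ΔS = 0: S: 1 → 1 — passes.
ΔL = 0, ±1 (not L=0↔0): L: 1 → 0, ΔL = -1 — passes.
ΔJ = 0, ±1 (not J=0↔0): J: 0 → 1, ΔJ = +1 — passes.

parity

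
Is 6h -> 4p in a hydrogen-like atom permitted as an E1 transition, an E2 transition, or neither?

Δl = 1 − 5 = -4; l_i + l_f = 6.
E1 (Δl = ±1): not satisfied.
E2 (Δl = 0,±2, l_i+l_f ≥ 2): not satisfied.

neither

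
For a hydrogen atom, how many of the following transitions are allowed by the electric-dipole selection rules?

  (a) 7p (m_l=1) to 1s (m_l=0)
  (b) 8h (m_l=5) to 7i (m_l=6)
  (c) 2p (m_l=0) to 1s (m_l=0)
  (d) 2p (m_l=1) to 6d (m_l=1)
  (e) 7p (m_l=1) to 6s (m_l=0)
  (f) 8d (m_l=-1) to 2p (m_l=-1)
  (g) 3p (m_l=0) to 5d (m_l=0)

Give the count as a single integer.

(a) allowed
(b) allowed
(c) allowed
(d) allowed
(e) allowed
(f) allowed
(g) allowed
Total allowed: 7 of 7.

7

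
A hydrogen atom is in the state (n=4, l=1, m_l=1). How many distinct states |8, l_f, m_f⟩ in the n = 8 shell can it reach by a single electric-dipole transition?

4

E1 requires Δl = ±1, so l_f ∈ {0, 2}; with 0 ≤ l_f ≤ n_f−1 = 7, the allowed l_f values are {0, 2}.
For l_f = 0: m_f ∈ {m_i−1, m_i, m_i+1} ∩ [−0, 0] = {0} → 1 state.
For l_f = 2: m_f ∈ {m_i−1, m_i, m_i+1} ∩ [−2, 2] = {0, 1, 2} → 3 states.
Total: 4.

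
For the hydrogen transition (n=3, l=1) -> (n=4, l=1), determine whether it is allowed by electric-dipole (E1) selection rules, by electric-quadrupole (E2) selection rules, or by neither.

Δl = 1 − 1 = +0; l_i + l_f = 2.
E1 (Δl = ±1): not satisfied.
E2 (Δl = 0,±2, l_i+l_f ≥ 2): satisfied.

E2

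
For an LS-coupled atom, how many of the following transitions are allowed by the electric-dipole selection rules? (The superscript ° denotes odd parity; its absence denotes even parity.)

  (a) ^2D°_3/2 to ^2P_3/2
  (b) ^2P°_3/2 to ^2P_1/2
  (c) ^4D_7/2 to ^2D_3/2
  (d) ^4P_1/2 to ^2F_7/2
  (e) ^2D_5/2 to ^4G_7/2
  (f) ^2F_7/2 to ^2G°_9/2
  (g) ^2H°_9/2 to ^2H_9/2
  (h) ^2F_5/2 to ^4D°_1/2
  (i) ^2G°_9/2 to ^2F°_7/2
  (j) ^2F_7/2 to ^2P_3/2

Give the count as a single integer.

4

(a) allowed
(b) allowed
(c) forbidden (parity, ΔS, ΔJ fail)
(d) forbidden (parity, ΔS, ΔL, ΔJ fail)
(e) forbidden (parity, ΔS, ΔL fail)
(f) allowed
(g) allowed
(h) forbidden (ΔS, ΔJ fail)
(i) forbidden (parity fails)
(j) forbidden (parity, ΔL, ΔJ fail)
Total allowed: 4 of 10.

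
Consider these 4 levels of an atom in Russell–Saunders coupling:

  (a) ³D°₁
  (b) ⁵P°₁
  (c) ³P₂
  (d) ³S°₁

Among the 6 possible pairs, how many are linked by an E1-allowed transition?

(a)–(b): forbidden (parity, ΔS).
(a)–(c): allowed.
(a)–(d): forbidden (parity, ΔL).
(b)–(c): forbidden (ΔS).
(b)–(d): forbidden (parity, ΔS).
(c)–(d): allowed.
Allowed pairs: 2 of 6.

2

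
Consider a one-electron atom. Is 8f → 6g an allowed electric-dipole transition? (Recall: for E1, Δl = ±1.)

Initial l = 3, final l = 4, so Δl = +1. E1 requires Δl = ±1: ok.
All E1 selection rules are satisfied.

allowed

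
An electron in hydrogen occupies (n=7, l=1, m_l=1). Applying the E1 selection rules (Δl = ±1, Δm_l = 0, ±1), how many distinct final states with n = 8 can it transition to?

4

E1 requires Δl = ±1, so l_f ∈ {0, 2}; with 0 ≤ l_f ≤ n_f−1 = 7, the allowed l_f values are {0, 2}.
For l_f = 0: m_f ∈ {m_i−1, m_i, m_i+1} ∩ [−0, 0] = {0} → 1 state.
For l_f = 2: m_f ∈ {m_i−1, m_i, m_i+1} ∩ [−2, 2] = {0, 1, 2} → 3 states.
Total: 4.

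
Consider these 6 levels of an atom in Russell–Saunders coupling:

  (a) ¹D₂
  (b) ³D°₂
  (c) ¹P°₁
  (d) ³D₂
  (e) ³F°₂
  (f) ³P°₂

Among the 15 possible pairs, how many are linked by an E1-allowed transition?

4

(a)–(b): forbidden (ΔS).
(a)–(c): allowed.
(a)–(d): forbidden (parity, ΔS).
(a)–(e): forbidden (ΔS).
(a)–(f): forbidden (ΔS).
(b)–(c): forbidden (parity, ΔS).
(b)–(d): allowed.
(b)–(e): forbidden (parity).
(b)–(f): forbidden (parity).
(c)–(d): forbidden (ΔS).
(c)–(e): forbidden (parity, ΔS, ΔL).
(c)–(f): forbidden (parity, ΔS).
(d)–(e): allowed.
(d)–(f): allowed.
(e)–(f): forbidden (parity, ΔL).
Allowed pairs: 4 of 15.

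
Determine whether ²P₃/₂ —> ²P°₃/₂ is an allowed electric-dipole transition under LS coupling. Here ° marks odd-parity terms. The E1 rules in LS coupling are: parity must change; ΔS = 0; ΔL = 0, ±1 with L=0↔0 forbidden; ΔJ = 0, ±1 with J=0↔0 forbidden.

Parity must change: even → odd — ok.
ΔS = 0: S: 1/2 → 1/2 — ok.
ΔL = 0, ±1 (not L=0↔0): L: 1 → 1, ΔL = +0 — ok.
ΔJ = 0, ±1 (not J=0↔0): J: 3/2 → 3/2, ΔJ = +0 — ok.
All four E1 rules are satisfied.

allowed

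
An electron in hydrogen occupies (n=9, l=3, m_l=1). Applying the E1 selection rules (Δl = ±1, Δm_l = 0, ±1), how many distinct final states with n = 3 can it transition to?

3

E1 requires Δl = ±1, so l_f ∈ {2, 4}; with 0 ≤ l_f ≤ n_f−1 = 2, the allowed l_f values are {2}.
For l_f = 2: m_f ∈ {m_i−1, m_i, m_i+1} ∩ [−2, 2] = {0, 1, 2} → 3 states.
Total: 3.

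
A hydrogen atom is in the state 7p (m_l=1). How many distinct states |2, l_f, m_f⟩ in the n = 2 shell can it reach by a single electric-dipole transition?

1

E1 requires Δl = ±1, so l_f ∈ {0, 2}; with 0 ≤ l_f ≤ n_f−1 = 1, the allowed l_f values are {0}.
For l_f = 0: m_f ∈ {m_i−1, m_i, m_i+1} ∩ [−0, 0] = {0} → 1 state.
Total: 1.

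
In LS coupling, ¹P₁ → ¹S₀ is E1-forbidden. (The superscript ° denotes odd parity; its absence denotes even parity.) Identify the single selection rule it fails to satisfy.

parity

ΔJ = 0, ±1 (not J=0↔0): J: 1 → 0, ΔJ = -1 — passes.
ΔL = 0, ±1 (not L=0↔0): L: 1 → 0, ΔL = -1 — passes.
ΔS = 0: S: 0 → 0 — passes.
Parity must change: even → even — fails.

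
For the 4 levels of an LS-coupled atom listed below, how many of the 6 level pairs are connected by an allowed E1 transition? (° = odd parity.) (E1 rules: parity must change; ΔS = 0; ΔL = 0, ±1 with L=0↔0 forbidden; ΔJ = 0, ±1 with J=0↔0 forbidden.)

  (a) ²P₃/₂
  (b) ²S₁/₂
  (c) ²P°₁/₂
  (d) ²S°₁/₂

(a)–(b): forbidden (parity).
(a)–(c): allowed.
(a)–(d): allowed.
(b)–(c): allowed.
(b)–(d): forbidden (ΔL).
(c)–(d): forbidden (parity).
Allowed pairs: 3 of 6.

3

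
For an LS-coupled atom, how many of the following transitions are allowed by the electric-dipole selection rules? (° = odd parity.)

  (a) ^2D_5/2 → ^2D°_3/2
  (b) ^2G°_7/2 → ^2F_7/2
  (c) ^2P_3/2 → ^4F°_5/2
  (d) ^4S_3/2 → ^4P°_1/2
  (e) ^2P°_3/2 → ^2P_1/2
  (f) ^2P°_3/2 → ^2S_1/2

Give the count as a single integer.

(a) allowed
(b) allowed
(c) forbidden (ΔS, ΔL fail)
(d) allowed
(e) allowed
(f) allowed
Total allowed: 5 of 6.

5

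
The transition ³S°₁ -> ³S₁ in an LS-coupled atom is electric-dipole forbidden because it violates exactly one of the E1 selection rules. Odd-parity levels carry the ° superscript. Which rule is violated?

the L=0 ↔ L=0 exclusion

Reading off the term symbols: S 1→1, L 0→0, J 1→1, parity odd→even.
Parity must change: odd → even — satisfied.
ΔS = 0: S: 1 → 1 — satisfied.
ΔL = 0, ±1 (not L=0↔0): L: 0 → 0, ΔL = +0 — violated.
ΔJ = 0, ±1 (not J=0↔0): J: 1 → 1, ΔJ = +0 — satisfied.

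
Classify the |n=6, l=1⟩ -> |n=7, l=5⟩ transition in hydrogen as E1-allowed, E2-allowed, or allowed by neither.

neither

Δl = 5 − 1 = +4; l_i + l_f = 6.
E1 (Δl = ±1): not satisfied.
E2 (Δl = 0,±2, l_i+l_f ≥ 2): not satisfied.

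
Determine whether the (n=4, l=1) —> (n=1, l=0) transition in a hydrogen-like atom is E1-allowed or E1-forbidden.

Initial l = 1, final l = 0, so Δl = -1. E1 requires Δl = ±1: passes.
All E1 selection rules are satisfied.

allowed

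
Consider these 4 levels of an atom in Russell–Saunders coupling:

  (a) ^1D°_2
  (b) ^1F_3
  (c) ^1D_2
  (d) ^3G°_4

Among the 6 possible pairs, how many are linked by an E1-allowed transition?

2

(a)–(b): allowed.
(a)–(c): allowed.
(a)–(d): forbidden (parity, ΔS, ΔL, ΔJ).
(b)–(c): forbidden (parity).
(b)–(d): forbidden (ΔS).
(c)–(d): forbidden (ΔS, ΔL, ΔJ).
Allowed pairs: 2 of 6.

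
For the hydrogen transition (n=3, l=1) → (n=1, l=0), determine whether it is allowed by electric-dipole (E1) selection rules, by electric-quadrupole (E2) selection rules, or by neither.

E1

Δl = 0 − 1 = -1; l_i + l_f = 1.
E1 (Δl = ±1): satisfied.
E2 (Δl = 0,±2, l_i+l_f ≥ 2): not satisfied.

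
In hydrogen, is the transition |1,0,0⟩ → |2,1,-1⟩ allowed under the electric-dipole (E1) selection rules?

allowed

Initial l = 0, final l = 1, so Δl = +1. E1 requires Δl = ±1: ok.
m_l: 0 → -1 (Δm_l = -1). |Δm_l| ≤ 1 ok.
All E1 selection rules are satisfied.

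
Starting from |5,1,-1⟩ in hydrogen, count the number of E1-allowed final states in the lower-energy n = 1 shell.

E1 requires Δl = ±1, so l_f ∈ {0, 2}; with 0 ≤ l_f ≤ n_f−1 = 0, the allowed l_f values are {0}.
For l_f = 0: m_f ∈ {m_i−1, m_i, m_i+1} ∩ [−0, 0] = {0} → 1 state.
Total: 1.

1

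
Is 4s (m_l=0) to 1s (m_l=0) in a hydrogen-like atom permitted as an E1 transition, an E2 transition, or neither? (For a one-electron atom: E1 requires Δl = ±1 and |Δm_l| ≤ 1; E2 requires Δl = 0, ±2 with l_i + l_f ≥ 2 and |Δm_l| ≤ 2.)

Δl = 0 − 0 = +0; l_i + l_f = 0.
Δm_l = +0.
E1 (Δl = ±1, |Δm_l| ≤ 1): not satisfied.
E2 (Δl = 0,±2, l_i+l_f ≥ 2, |Δm_l| ≤ 2): not satisfied.

neither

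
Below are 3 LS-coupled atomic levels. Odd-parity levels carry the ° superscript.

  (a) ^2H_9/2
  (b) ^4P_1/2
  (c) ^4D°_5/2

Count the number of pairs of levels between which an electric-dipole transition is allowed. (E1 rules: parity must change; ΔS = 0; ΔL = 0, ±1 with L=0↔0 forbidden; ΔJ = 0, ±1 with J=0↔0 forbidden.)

0

(a)–(b): forbidden (parity, ΔS, ΔL, ΔJ).
(a)–(c): forbidden (ΔS, ΔL, ΔJ).
(b)–(c): forbidden (ΔJ).
Allowed pairs: 0 of 3.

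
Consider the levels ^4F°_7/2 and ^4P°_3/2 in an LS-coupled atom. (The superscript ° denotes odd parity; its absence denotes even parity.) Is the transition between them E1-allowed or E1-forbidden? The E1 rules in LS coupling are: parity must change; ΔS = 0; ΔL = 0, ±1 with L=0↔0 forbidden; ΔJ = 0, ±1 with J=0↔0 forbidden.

ΔJ = 0, ±1 (not J=0↔0): J: 7/2 → 3/2, ΔJ = -2 — fails.
ΔS = 0: S: 3/2 → 3/2 — passes.
ΔL = 0, ±1 (not L=0↔0): L: 3 → 1, ΔL = -2 — fails.
Parity must change: odd → odd — fails.
Rule(s) violated: parity, ΔL, ΔJ.

forbidden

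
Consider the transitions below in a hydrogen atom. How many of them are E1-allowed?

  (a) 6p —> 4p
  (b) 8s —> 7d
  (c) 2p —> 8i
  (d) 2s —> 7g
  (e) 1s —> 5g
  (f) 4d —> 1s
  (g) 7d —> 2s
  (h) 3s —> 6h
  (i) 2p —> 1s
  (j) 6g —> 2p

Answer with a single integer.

1

(a) forbidden — Δl = +0 (E1 requires Δl = ±1)
(b) forbidden — Δl = +2 (E1 requires Δl = ±1)
(c) forbidden — Δl = +5 (E1 requires Δl = ±1)
(d) forbidden — Δl = +4 (E1 requires Δl = ±1)
(e) forbidden — Δl = +4 (E1 requires Δl = ±1)
(f) forbidden — Δl = -2 (E1 requires Δl = ±1)
(g) forbidden — Δl = -2 (E1 requires Δl = ±1)
(h) forbidden — Δl = +5 (E1 requires Δl = ±1)
(i) allowed
(j) forbidden — Δl = -3 (E1 requires Δl = ±1)
Total allowed: 1 of 10.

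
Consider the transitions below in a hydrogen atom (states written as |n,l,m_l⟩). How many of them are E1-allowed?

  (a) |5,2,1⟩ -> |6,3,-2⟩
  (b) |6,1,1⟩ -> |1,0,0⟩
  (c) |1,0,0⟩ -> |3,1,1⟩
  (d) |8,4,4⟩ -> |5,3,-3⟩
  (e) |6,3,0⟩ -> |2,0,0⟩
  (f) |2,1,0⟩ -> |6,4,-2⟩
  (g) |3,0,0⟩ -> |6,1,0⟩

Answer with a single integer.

3

(a) forbidden — Δm_l = -3 (E1 requires Δm_l = 0, ±1)
(b) allowed
(c) allowed
(d) forbidden — Δm_l = -7 (E1 requires Δm_l = 0, ±1)
(e) forbidden — Δl = -3 (E1 requires Δl = ±1)
(f) forbidden — Δl = +3 (E1 requires Δl = ±1); Δm_l = -2 (E1 requires Δm_l = 0, ±1)
(g) allowed
Total allowed: 3 of 7.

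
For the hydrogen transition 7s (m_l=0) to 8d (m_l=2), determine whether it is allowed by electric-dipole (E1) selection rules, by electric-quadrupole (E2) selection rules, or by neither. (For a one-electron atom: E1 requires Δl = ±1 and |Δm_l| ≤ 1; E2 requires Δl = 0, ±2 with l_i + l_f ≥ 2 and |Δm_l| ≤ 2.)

Δl = 2 − 0 = +2; l_i + l_f = 2.
Δm_l = +2.
E1 (Δl = ±1, |Δm_l| ≤ 1): not satisfied.
E2 (Δl = 0,±2, l_i+l_f ≥ 2, |Δm_l| ≤ 2): satisfied.

E2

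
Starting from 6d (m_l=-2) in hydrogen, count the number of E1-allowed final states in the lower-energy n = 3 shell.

E1 requires Δl = ±1, so l_f ∈ {1, 3}; with 0 ≤ l_f ≤ n_f−1 = 2, the allowed l_f values are {1}.
For l_f = 1: m_f ∈ {m_i−1, m_i, m_i+1} ∩ [−1, 1] = {-1} → 1 state.
Total: 1.

1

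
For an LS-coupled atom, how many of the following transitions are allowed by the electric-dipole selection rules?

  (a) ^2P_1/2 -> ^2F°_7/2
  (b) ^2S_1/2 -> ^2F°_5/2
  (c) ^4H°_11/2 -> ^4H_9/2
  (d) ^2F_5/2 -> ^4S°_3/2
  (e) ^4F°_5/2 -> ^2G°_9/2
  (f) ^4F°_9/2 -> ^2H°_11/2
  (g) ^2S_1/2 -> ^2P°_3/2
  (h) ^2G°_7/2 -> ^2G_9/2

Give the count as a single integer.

(a) forbidden (ΔL, ΔJ fail)
(b) forbidden (ΔL, ΔJ fail)
(c) allowed
(d) forbidden (ΔS, ΔL fail)
(e) forbidden (parity, ΔS, ΔJ fail)
(f) forbidden (parity, ΔS, ΔL fail)
(g) allowed
(h) allowed
Total allowed: 3 of 8.

3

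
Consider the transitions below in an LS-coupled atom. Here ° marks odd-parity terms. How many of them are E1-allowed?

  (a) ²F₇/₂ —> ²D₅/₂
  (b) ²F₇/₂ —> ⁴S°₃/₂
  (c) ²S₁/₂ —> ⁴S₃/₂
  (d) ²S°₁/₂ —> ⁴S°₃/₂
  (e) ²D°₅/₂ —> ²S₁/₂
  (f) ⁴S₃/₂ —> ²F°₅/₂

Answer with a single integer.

(a) forbidden (parity fails)
(b) forbidden (ΔS, ΔL, ΔJ fail)
(c) forbidden (parity, ΔS, ΔL fail)
(d) forbidden (parity, ΔS, ΔL fail)
(e) forbidden (ΔL, ΔJ fail)
(f) forbidden (ΔS, ΔL fail)
Total allowed: 0 of 6.

0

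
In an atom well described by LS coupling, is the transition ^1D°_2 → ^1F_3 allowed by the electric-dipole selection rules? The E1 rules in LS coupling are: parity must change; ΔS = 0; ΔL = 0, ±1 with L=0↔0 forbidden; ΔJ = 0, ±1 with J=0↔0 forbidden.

allowed

Reading off the term symbols: S 0→0, L 2→3, J 2→3, parity odd→even.
ΔL = 0, ±1 (not L=0↔0): L: 2 → 3, ΔL = +1 — satisfied.
Parity must change: odd → even — satisfied.
ΔS = 0: S: 0 → 0 — satisfied.
ΔJ = 0, ±1 (not J=0↔0): J: 2 → 3, ΔJ = +1 — satisfied.
All four E1 rules are satisfied.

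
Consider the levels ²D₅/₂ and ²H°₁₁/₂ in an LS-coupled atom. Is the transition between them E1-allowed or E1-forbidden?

forbidden

Reading off the term symbols: S 1/2→1/2, L 2→5, J 5/2→11/2, parity even→odd.
Parity must change: even → odd — passes.
ΔS = 0: S: 1/2 → 1/2 — passes.
ΔL = 0, ±1 (not L=0↔0): L: 2 → 5, ΔL = +3 — fails.
ΔJ = 0, ±1 (not J=0↔0): J: 5/2 → 11/2, ΔJ = +3 — fails.
Rule(s) violated: ΔL, ΔJ.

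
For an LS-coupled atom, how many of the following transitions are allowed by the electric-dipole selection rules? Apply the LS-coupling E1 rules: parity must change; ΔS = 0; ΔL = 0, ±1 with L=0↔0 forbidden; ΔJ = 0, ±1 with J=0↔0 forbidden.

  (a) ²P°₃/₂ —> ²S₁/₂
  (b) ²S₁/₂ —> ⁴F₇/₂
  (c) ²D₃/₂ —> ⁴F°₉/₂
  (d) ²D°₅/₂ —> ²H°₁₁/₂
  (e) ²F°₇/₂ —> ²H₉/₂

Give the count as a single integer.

1

(a) allowed
(b) forbidden (parity, ΔS, ΔL, ΔJ fail)
(c) forbidden (ΔS, ΔJ fail)
(d) forbidden (parity, ΔL, ΔJ fail)
(e) forbidden (ΔL fails)
Total allowed: 1 of 5.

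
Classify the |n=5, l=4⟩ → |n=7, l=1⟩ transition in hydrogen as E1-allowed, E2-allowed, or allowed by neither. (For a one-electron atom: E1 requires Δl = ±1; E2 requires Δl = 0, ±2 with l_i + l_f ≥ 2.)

neither

Δl = 1 − 4 = -3; l_i + l_f = 5.
E1 (Δl = ±1): not satisfied.
E2 (Δl = 0,±2, l_i+l_f ≥ 2): not satisfied.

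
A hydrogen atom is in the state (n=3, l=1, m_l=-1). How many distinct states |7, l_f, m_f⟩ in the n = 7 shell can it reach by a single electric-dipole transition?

E1 requires Δl = ±1, so l_f ∈ {0, 2}; with 0 ≤ l_f ≤ n_f−1 = 6, the allowed l_f values are {0, 2}.
For l_f = 0: m_f ∈ {m_i−1, m_i, m_i+1} ∩ [−0, 0] = {0} → 1 state.
For l_f = 2: m_f ∈ {m_i−1, m_i, m_i+1} ∩ [−2, 2] = {-2, -1, 0} → 3 states.
Total: 4.

4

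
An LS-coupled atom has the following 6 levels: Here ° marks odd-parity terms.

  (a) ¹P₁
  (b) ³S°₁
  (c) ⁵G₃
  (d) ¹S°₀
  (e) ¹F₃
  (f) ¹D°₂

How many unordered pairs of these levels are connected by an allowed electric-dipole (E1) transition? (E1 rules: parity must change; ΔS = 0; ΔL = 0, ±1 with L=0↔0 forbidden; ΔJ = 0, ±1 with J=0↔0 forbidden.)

(a)–(b): forbidden (ΔS).
(a)–(c): forbidden (parity, ΔS, ΔL, ΔJ).
(a)–(d): allowed.
(a)–(e): forbidden (parity, ΔL, ΔJ).
(a)–(f): allowed.
(b)–(c): forbidden (ΔS, ΔL, ΔJ).
(b)–(d): forbidden (parity, ΔS, ΔL).
(b)–(e): forbidden (ΔS, ΔL, ΔJ).
(b)–(f): forbidden (parity, ΔS, ΔL).
(c)–(d): forbidden (ΔS, ΔL, ΔJ).
(c)–(e): forbidden (parity, ΔS).
(c)–(f): forbidden (ΔS, ΔL).
(d)–(e): forbidden (ΔL, ΔJ).
(d)–(f): forbidden (parity, ΔL, ΔJ).
(e)–(f): allowed.
Allowed pairs: 3 of 15.

3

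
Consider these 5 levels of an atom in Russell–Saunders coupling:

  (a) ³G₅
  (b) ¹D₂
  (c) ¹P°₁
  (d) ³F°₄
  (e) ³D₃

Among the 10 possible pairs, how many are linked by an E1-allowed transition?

3

(a)–(b): forbidden (parity, ΔS, ΔL, ΔJ).
(a)–(c): forbidden (ΔS, ΔL, ΔJ).
(a)–(d): allowed.
(a)–(e): forbidden (parity, ΔL, ΔJ).
(b)–(c): allowed.
(b)–(d): forbidden (ΔS, ΔJ).
(b)–(e): forbidden (parity, ΔS).
(c)–(d): forbidden (parity, ΔS, ΔL, ΔJ).
(c)–(e): forbidden (ΔS, ΔJ).
(d)–(e): allowed.
Allowed pairs: 3 of 10.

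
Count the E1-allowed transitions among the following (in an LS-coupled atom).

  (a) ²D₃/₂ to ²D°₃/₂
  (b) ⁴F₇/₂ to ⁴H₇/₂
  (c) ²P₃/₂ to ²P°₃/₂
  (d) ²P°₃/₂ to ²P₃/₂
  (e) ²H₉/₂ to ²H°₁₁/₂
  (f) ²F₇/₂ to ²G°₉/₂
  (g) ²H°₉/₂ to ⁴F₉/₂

5

(a) allowed
(b) forbidden (parity, ΔL fail)
(c) allowed
(d) allowed
(e) allowed
(f) allowed
(g) forbidden (ΔS, ΔL fail)
Total allowed: 5 of 7.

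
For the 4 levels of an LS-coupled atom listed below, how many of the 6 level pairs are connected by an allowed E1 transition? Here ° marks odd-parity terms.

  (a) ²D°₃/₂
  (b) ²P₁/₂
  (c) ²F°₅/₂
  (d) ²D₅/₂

3

(a)–(b): allowed.
(a)–(c): forbidden (parity).
(a)–(d): allowed.
(b)–(c): forbidden (ΔL, ΔJ).
(b)–(d): forbidden (parity, ΔJ).
(c)–(d): allowed.
Allowed pairs: 3 of 6.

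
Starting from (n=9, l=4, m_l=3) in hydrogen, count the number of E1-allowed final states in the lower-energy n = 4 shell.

E1 requires Δl = ±1, so l_f ∈ {3, 5}; with 0 ≤ l_f ≤ n_f−1 = 3, the allowed l_f values are {3}.
For l_f = 3: m_f ∈ {m_i−1, m_i, m_i+1} ∩ [−3, 3] = {2, 3} → 2 states.
Total: 2.

2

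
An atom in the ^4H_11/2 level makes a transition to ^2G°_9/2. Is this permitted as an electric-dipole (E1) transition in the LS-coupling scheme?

Parity must change: even → odd — satisfied.
ΔS = 0: S: 3/2 → 1/2 — violated.
ΔJ = 0, ±1 (not J=0↔0): J: 11/2 → 9/2, ΔJ = -1 — satisfied.
ΔL = 0, ±1 (not L=0↔0): L: 5 → 4, ΔL = -1 — satisfied.
Rule(s) violated: ΔS.

forbidden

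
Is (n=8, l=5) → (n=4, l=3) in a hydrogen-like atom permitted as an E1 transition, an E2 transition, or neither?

Δl = 3 − 5 = -2; l_i + l_f = 8.
E1 (Δl = ±1): not satisfied.
E2 (Δl = 0,±2, l_i+l_f ≥ 2): satisfied.

E2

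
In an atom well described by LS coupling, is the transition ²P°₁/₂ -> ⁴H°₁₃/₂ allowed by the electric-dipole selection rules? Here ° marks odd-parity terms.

forbidden

Parity must change: odd → odd — fails.
ΔS = 0: S: 1/2 → 3/2 — fails.
ΔL = 0, ±1 (not L=0↔0): L: 1 → 5, ΔL = +4 — fails.
ΔJ = 0, ±1 (not J=0↔0): J: 1/2 → 13/2, ΔJ = +6 — fails.
Rule(s) violated: parity, ΔS, ΔL, ΔJ.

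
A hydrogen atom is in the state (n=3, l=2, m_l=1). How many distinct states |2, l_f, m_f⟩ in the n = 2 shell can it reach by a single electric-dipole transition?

2

E1 requires Δl = ±1, so l_f ∈ {1, 3}; with 0 ≤ l_f ≤ n_f−1 = 1, the allowed l_f values are {1}.
For l_f = 1: m_f ∈ {m_i−1, m_i, m_i+1} ∩ [−1, 1] = {0, 1} → 2 states.
Total: 2.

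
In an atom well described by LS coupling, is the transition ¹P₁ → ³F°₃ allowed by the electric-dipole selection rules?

Parity must change: even → odd — satisfied.
ΔS = 0: S: 0 → 1 — violated.
ΔL = 0, ±1 (not L=0↔0): L: 1 → 3, ΔL = +2 — violated.
ΔJ = 0, ±1 (not J=0↔0): J: 1 → 3, ΔJ = +2 — violated.
Rule(s) violated: ΔS, ΔL, ΔJ.

forbidden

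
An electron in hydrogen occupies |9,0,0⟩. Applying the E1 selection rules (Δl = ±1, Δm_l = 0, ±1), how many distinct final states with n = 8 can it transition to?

3

E1 requires Δl = ±1, so l_f ∈ {-1, 1}; with 0 ≤ l_f ≤ n_f−1 = 7, the allowed l_f values are {1}.
For l_f = 1: m_f ∈ {m_i−1, m_i, m_i+1} ∩ [−1, 1] = {-1, 0, 1} → 3 states.
Total: 3.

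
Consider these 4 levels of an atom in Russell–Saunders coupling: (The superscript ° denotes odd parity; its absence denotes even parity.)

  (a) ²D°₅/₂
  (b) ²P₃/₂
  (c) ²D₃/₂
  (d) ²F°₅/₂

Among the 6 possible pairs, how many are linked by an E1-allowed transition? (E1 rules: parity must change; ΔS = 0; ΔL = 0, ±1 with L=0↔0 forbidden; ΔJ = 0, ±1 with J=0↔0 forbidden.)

3

(a)–(b): allowed.
(a)–(c): allowed.
(a)–(d): forbidden (parity).
(b)–(c): forbidden (parity).
(b)–(d): forbidden (ΔL).
(c)–(d): allowed.
Allowed pairs: 3 of 6.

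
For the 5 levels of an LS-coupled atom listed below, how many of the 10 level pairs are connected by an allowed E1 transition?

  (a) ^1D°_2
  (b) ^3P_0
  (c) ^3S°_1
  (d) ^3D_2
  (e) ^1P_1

(a)–(b): forbidden (ΔS, ΔJ).
(a)–(c): forbidden (parity, ΔS, ΔL).
(a)–(d): forbidden (ΔS).
(a)–(e): allowed.
(b)–(c): allowed.
(b)–(d): forbidden (parity, ΔJ).
(b)–(e): forbidden (parity, ΔS).
(c)–(d): forbidden (ΔL).
(c)–(e): forbidden (ΔS).
(d)–(e): forbidden (parity, ΔS).
Allowed pairs: 2 of 10.

2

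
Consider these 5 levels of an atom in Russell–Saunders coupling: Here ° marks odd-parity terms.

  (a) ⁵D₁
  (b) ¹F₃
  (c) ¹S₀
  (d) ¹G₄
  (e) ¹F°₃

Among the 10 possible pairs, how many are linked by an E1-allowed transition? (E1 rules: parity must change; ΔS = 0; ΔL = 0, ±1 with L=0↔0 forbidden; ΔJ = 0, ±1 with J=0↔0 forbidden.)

2

(a)–(b): forbidden (parity, ΔS, ΔJ).
(a)–(c): forbidden (parity, ΔS, ΔL).
(a)–(d): forbidden (parity, ΔS, ΔL, ΔJ).
(a)–(e): forbidden (ΔS, ΔJ).
(b)–(c): forbidden (parity, ΔL, ΔJ).
(b)–(d): forbidden (parity).
(b)–(e): allowed.
(c)–(d): forbidden (parity, ΔL, ΔJ).
(c)–(e): forbidden (ΔL, ΔJ).
(d)–(e): allowed.
Allowed pairs: 2 of 10.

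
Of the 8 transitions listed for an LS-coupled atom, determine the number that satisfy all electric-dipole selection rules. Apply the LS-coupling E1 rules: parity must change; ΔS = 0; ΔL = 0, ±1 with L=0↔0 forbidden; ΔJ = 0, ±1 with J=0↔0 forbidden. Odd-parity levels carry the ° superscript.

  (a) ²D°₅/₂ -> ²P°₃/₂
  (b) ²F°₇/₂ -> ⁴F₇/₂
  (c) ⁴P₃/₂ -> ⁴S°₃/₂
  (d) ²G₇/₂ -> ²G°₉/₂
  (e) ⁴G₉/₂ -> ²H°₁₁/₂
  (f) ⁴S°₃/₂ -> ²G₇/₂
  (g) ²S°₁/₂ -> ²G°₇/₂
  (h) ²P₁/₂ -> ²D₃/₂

2

(a) forbidden (parity fails)
(b) forbidden (ΔS fails)
(c) allowed
(d) allowed
(e) forbidden (ΔS fails)
(f) forbidden (ΔS, ΔL, ΔJ fail)
(g) forbidden (parity, ΔL, ΔJ fail)
(h) forbidden (parity fails)
Total allowed: 2 of 8.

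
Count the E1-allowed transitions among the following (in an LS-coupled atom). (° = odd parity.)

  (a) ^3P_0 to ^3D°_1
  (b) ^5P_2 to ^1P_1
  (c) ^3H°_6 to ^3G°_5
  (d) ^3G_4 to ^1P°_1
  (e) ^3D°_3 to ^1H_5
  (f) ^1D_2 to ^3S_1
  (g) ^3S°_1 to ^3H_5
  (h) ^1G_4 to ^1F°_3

2

(a) allowed
(b) forbidden (parity, ΔS fail)
(c) forbidden (parity fails)
(d) forbidden (ΔS, ΔL, ΔJ fail)
(e) forbidden (ΔS, ΔL, ΔJ fail)
(f) forbidden (parity, ΔS, ΔL fail)
(g) forbidden (ΔL, ΔJ fail)
(h) allowed
Total allowed: 2 of 8.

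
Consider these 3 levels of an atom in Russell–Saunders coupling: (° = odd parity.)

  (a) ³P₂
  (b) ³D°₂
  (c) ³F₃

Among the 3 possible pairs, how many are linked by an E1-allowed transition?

(a)–(b): allowed.
(a)–(c): forbidden (parity, ΔL).
(b)–(c): allowed.
Allowed pairs: 2 of 3.

2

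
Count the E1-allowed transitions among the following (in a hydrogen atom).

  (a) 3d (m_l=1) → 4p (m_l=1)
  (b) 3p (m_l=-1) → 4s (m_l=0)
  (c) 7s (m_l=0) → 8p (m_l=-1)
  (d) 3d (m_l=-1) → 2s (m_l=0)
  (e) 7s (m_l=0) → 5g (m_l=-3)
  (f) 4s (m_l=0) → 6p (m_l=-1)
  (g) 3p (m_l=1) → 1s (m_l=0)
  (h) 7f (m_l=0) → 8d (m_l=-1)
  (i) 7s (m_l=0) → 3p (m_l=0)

7

(a) allowed
(b) allowed
(c) allowed
(d) forbidden — Δl = -2 (E1 requires Δl = ±1)
(e) forbidden — Δl = +4 (E1 requires Δl = ±1); Δm_l = -3 (E1 requires Δm_l = 0, ±1)
(f) allowed
(g) allowed
(h) allowed
(i) allowed
Total allowed: 7 of 9.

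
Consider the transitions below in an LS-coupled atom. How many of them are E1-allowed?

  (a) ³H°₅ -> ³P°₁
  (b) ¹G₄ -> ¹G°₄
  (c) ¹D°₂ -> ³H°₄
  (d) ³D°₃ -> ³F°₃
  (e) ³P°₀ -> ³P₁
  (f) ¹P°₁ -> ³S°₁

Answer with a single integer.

2

(a) forbidden (parity, ΔL, ΔJ fail)
(b) allowed
(c) forbidden (parity, ΔS, ΔL, ΔJ fail)
(d) forbidden (parity fails)
(e) allowed
(f) forbidden (parity, ΔS fail)
Total allowed: 2 of 6.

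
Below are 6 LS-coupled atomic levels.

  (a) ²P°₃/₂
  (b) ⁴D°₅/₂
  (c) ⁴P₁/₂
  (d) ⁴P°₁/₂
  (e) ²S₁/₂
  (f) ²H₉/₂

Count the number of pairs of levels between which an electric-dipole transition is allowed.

2

(a)–(b): forbidden (parity, ΔS).
(a)–(c): forbidden (ΔS).
(a)–(d): forbidden (parity, ΔS).
(a)–(e): allowed.
(a)–(f): forbidden (ΔL, ΔJ).
(b)–(c): forbidden (ΔJ).
(b)–(d): forbidden (parity, ΔJ).
(b)–(e): forbidden (ΔS, ΔL, ΔJ).
(b)–(f): forbidden (ΔS, ΔL, ΔJ).
(c)–(d): allowed.
(c)–(e): forbidden (parity, ΔS).
(c)–(f): forbidden (parity, ΔS, ΔL, ΔJ).
(d)–(e): forbidden (ΔS).
(d)–(f): forbidden (ΔS, ΔL, ΔJ).
(e)–(f): forbidden (parity, ΔL, ΔJ).
Allowed pairs: 2 of 15.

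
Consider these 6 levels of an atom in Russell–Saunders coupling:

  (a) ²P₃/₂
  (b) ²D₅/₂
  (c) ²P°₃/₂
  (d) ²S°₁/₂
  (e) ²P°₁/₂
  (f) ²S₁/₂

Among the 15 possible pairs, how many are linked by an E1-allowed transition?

(a)–(b): forbidden (parity).
(a)–(c): allowed.
(a)–(d): allowed.
(a)–(e): allowed.
(a)–(f): forbidden (parity).
(b)–(c): allowed.
(b)–(d): forbidden (ΔL, ΔJ).
(b)–(e): forbidden (ΔJ).
(b)–(f): forbidden (parity, ΔL, ΔJ).
(c)–(d): forbidden (parity).
(c)–(e): forbidden (parity).
(c)–(f): allowed.
(d)–(e): forbidden (parity).
(d)–(f): forbidden (ΔL).
(e)–(f): allowed.
Allowed pairs: 6 of 15.

6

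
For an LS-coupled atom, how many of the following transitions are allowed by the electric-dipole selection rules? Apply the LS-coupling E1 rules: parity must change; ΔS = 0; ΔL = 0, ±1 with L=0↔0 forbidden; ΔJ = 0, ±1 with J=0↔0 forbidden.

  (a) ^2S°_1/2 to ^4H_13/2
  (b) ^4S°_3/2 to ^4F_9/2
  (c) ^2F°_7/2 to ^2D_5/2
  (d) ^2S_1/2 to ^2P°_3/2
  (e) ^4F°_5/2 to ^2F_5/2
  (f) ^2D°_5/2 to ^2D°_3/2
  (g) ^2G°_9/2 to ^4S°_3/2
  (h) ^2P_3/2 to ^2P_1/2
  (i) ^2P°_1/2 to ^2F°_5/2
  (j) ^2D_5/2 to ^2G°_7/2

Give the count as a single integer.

2

(a) forbidden (ΔS, ΔL, ΔJ fail)
(b) forbidden (ΔL, ΔJ fail)
(c) allowed
(d) allowed
(e) forbidden (ΔS fails)
(f) forbidden (parity fails)
(g) forbidden (parity, ΔS, ΔL, ΔJ fail)
(h) forbidden (parity fails)
(i) forbidden (parity, ΔL, ΔJ fail)
(j) forbidden (ΔL fails)
Total allowed: 2 of 10.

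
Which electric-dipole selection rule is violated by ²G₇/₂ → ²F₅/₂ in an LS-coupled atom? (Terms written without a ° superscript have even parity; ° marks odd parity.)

parity

Reading off the term symbols: S 1/2→1/2, L 4→3, J 7/2→5/2, parity even→even.
Parity must change: even → even — fails.
ΔL = 0, ±1 (not L=0↔0): L: 4 → 3, ΔL = -1 — passes.
ΔS = 0: S: 1/2 → 1/2 — passes.
ΔJ = 0, ±1 (not J=0↔0): J: 7/2 → 5/2, ΔJ = -1 — passes.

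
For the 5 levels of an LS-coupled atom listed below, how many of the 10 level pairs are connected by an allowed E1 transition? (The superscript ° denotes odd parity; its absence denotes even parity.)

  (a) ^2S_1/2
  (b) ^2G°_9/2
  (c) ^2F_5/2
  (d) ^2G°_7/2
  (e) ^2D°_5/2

(a)–(b): forbidden (ΔL, ΔJ).
(a)–(c): forbidden (parity, ΔL, ΔJ).
(a)–(d): forbidden (ΔL, ΔJ).
(a)–(e): forbidden (ΔL, ΔJ).
(b)–(c): forbidden (ΔJ).
(b)–(d): forbidden (parity).
(b)–(e): forbidden (parity, ΔL, ΔJ).
(c)–(d): allowed.
(c)–(e): allowed.
(d)–(e): forbidden (parity, ΔL).
Allowed pairs: 2 of 10.

2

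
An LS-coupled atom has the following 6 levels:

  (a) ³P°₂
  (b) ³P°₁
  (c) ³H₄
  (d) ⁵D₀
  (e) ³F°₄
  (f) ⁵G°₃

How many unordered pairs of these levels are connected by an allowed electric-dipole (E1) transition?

(a)–(b): forbidden (parity).
(a)–(c): forbidden (ΔL, ΔJ).
(a)–(d): forbidden (ΔS, ΔJ).
(a)–(e): forbidden (parity, ΔL, ΔJ).
(a)–(f): forbidden (parity, ΔS, ΔL).
(b)–(c): forbidden (ΔL, ΔJ).
(b)–(d): forbidden (ΔS).
(b)–(e): forbidden (parity, ΔL, ΔJ).
(b)–(f): forbidden (parity, ΔS, ΔL, ΔJ).
(c)–(d): forbidden (parity, ΔS, ΔL, ΔJ).
(c)–(e): forbidden (ΔL).
(c)–(f): forbidden (ΔS).
(d)–(e): forbidden (ΔS, ΔJ).
(d)–(f): forbidden (ΔL, ΔJ).
(e)–(f): forbidden (parity, ΔS).
Allowed pairs: 0 of 15.

0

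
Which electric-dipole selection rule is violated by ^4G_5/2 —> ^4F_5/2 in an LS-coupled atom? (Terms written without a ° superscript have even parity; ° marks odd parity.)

Initial level: S=3/2, L=4, J=5/2, parity even. Final level: S=3/2, L=3, J=5/2, parity even.
Parity must change: even → even — fails.
ΔS = 0: S: 3/2 → 3/2 — ok.
ΔL = 0, ±1 (not L=0↔0): L: 4 → 3, ΔL = -1 — ok.
ΔJ = 0, ±1 (not J=0↔0): J: 5/2 → 5/2, ΔJ = +0 — ok.

parity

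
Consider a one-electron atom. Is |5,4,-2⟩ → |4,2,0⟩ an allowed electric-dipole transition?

forbidden

l: 4 → 2 (Δl = -2). Δl = ±1 fails.
Δm_l = 0 − (-2) = +2. E1 requires Δm_l = 0, ±1: fails.
The transition is electric-dipole forbidden.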